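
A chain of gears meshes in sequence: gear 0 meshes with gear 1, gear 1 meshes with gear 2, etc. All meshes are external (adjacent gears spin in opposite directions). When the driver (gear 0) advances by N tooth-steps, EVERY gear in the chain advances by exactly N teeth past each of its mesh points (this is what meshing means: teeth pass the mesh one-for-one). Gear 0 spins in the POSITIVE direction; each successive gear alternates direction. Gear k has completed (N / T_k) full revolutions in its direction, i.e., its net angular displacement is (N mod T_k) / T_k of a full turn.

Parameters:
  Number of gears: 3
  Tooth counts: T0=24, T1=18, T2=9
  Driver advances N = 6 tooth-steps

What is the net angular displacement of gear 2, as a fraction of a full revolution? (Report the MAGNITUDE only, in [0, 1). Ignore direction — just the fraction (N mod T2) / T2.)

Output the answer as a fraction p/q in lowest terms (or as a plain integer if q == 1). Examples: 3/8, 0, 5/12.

Chain of 3 gears, tooth counts: [24, 18, 9]
  gear 0: T0=24, direction=positive, advance = 6 mod 24 = 6 teeth = 6/24 turn
  gear 1: T1=18, direction=negative, advance = 6 mod 18 = 6 teeth = 6/18 turn
  gear 2: T2=9, direction=positive, advance = 6 mod 9 = 6 teeth = 6/9 turn
Gear 2: 6 mod 9 = 6
Fraction = 6 / 9 = 2/3 (gcd(6,9)=3) = 2/3

Answer: 2/3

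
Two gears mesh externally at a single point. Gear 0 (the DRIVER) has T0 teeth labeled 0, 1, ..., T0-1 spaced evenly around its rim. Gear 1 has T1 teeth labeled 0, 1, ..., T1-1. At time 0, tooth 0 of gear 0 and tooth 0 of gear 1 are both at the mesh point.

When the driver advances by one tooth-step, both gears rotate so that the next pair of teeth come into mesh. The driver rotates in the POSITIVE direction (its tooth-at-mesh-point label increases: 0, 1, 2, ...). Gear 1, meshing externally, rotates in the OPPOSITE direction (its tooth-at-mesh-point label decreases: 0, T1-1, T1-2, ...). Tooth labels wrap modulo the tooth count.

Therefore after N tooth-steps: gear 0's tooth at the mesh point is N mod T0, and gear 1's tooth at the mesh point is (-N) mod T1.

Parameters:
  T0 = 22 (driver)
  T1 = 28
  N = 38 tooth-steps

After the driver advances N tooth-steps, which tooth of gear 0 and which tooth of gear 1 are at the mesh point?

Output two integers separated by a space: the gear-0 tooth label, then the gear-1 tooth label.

Answer: 16 18

Derivation:
Gear 0 (driver, T0=22): tooth at mesh = N mod T0
  38 = 1 * 22 + 16, so 38 mod 22 = 16
  gear 0 tooth = 16
Gear 1 (driven, T1=28): tooth at mesh = (-N) mod T1
  38 = 1 * 28 + 10, so 38 mod 28 = 10
  (-38) mod 28 = (-10) mod 28 = 28 - 10 = 18
Mesh after 38 steps: gear-0 tooth 16 meets gear-1 tooth 18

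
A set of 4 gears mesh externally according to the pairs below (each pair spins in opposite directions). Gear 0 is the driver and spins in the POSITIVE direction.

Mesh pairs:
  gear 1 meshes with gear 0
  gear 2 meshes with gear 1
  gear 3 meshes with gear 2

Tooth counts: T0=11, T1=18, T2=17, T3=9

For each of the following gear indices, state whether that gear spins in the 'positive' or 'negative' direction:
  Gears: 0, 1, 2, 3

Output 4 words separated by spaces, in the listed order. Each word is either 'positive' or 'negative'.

Gear 0 (driver): positive (depth 0)
  gear 1: meshes with gear 0 -> depth 1 -> negative (opposite of gear 0)
  gear 2: meshes with gear 1 -> depth 2 -> positive (opposite of gear 1)
  gear 3: meshes with gear 2 -> depth 3 -> negative (opposite of gear 2)
Queried indices 0, 1, 2, 3 -> positive, negative, positive, negative

Answer: positive negative positive negative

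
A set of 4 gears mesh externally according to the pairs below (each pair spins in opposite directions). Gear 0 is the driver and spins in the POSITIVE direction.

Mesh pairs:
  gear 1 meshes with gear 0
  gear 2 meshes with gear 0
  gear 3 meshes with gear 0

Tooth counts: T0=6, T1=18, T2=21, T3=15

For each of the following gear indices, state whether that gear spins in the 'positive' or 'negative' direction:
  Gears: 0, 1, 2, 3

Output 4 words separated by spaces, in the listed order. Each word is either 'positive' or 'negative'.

Answer: positive negative negative negative

Derivation:
Gear 0 (driver): positive (depth 0)
  gear 1: meshes with gear 0 -> depth 1 -> negative (opposite of gear 0)
  gear 2: meshes with gear 0 -> depth 1 -> negative (opposite of gear 0)
  gear 3: meshes with gear 0 -> depth 1 -> negative (opposite of gear 0)
Queried indices 0, 1, 2, 3 -> positive, negative, negative, negative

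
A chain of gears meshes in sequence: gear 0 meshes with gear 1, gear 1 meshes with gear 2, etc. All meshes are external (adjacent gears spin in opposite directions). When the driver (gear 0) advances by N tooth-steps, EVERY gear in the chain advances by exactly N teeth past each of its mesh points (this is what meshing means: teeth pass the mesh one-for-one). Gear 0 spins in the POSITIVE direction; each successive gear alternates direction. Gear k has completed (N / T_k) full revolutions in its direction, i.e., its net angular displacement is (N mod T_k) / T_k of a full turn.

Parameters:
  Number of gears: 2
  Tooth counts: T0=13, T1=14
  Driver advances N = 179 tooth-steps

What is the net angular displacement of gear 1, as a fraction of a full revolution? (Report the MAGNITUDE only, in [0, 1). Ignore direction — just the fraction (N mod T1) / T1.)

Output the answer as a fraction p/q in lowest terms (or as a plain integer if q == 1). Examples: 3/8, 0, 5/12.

Answer: 11/14

Derivation:
Chain of 2 gears, tooth counts: [13, 14]
  gear 0: T0=13, direction=positive, advance = 179 mod 13 = 10 teeth = 10/13 turn
  gear 1: T1=14, direction=negative, advance = 179 mod 14 = 11 teeth = 11/14 turn
Gear 1: 179 mod 14 = 11
Fraction = 11 / 14 = 11/14 (gcd(11,14)=1) = 11/14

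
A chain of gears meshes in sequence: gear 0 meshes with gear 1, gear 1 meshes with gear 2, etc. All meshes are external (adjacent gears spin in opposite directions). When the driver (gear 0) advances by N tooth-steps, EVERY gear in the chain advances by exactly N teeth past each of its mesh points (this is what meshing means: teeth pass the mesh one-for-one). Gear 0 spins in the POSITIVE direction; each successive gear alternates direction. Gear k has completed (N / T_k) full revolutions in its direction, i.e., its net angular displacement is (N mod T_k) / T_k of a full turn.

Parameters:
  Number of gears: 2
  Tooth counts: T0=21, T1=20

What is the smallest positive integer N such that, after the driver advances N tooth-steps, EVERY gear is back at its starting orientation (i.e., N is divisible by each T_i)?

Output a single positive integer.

Answer: 420

Derivation:
Gear k returns to start when N is a multiple of T_k.
All gears at start simultaneously when N is a common multiple of [21, 20]; the smallest such N is lcm(21, 20).
Start: lcm = T0 = 21
Fold in T1=20: gcd(21, 20) = 1; lcm(21, 20) = 21 * 20 / 1 = 420 / 1 = 420
Full cycle length = 420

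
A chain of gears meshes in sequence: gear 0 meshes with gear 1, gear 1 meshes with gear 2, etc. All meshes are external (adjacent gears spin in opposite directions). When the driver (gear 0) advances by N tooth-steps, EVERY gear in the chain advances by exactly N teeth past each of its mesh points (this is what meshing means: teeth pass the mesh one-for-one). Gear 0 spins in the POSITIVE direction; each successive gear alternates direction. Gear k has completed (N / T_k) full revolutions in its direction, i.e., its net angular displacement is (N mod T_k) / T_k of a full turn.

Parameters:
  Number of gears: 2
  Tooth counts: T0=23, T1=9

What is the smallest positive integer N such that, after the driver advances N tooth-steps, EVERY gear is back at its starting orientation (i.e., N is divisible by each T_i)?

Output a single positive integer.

Gear k returns to start when N is a multiple of T_k.
All gears at start simultaneously when N is a common multiple of [23, 9]; the smallest such N is lcm(23, 9).
Start: lcm = T0 = 23
Fold in T1=9: gcd(23, 9) = 1; lcm(23, 9) = 23 * 9 / 1 = 207 / 1 = 207
Full cycle length = 207

Answer: 207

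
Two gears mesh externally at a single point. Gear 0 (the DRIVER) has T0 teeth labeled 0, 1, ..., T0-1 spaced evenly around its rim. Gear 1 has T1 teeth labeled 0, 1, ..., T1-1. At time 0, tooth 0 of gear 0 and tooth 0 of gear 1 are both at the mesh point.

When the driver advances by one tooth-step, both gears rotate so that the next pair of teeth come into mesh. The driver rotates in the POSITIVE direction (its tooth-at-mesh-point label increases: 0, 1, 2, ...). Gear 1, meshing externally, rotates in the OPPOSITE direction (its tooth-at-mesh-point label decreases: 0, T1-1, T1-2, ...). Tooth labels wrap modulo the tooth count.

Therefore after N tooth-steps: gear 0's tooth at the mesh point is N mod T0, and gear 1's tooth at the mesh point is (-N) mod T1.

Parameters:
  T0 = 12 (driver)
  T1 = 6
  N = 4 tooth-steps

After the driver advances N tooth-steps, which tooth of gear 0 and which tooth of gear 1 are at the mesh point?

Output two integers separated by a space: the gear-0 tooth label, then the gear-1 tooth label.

Gear 0 (driver, T0=12): tooth at mesh = N mod T0
  4 = 0 * 12 + 4, so 4 mod 12 = 4
  gear 0 tooth = 4
Gear 1 (driven, T1=6): tooth at mesh = (-N) mod T1
  4 = 0 * 6 + 4, so 4 mod 6 = 4
  (-4) mod 6 = (-4) mod 6 = 6 - 4 = 2
Mesh after 4 steps: gear-0 tooth 4 meets gear-1 tooth 2

Answer: 4 2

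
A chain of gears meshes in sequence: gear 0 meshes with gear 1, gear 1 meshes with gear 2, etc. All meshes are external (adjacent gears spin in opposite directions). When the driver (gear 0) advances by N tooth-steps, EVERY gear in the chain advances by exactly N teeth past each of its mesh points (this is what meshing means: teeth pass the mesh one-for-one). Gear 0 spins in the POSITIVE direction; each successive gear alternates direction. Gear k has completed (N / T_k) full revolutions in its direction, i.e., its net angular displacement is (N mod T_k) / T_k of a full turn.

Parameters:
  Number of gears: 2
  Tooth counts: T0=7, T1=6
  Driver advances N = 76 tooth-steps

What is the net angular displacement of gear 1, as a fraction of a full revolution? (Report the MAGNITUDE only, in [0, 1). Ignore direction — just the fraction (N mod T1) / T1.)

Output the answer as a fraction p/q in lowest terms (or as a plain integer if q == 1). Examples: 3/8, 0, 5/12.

Chain of 2 gears, tooth counts: [7, 6]
  gear 0: T0=7, direction=positive, advance = 76 mod 7 = 6 teeth = 6/7 turn
  gear 1: T1=6, direction=negative, advance = 76 mod 6 = 4 teeth = 4/6 turn
Gear 1: 76 mod 6 = 4
Fraction = 4 / 6 = 2/3 (gcd(4,6)=2) = 2/3

Answer: 2/3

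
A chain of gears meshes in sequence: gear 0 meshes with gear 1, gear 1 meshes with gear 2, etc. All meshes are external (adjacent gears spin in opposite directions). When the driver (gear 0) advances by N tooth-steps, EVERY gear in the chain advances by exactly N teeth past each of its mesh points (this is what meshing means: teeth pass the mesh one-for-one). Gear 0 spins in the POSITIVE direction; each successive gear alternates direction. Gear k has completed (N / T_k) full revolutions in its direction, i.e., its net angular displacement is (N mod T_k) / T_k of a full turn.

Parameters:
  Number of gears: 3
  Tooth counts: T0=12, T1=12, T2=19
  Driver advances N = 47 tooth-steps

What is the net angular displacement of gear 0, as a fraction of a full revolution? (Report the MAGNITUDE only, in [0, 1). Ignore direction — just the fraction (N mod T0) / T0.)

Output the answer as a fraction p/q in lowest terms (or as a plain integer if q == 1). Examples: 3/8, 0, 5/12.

Answer: 11/12

Derivation:
Chain of 3 gears, tooth counts: [12, 12, 19]
  gear 0: T0=12, direction=positive, advance = 47 mod 12 = 11 teeth = 11/12 turn
  gear 1: T1=12, direction=negative, advance = 47 mod 12 = 11 teeth = 11/12 turn
  gear 2: T2=19, direction=positive, advance = 47 mod 19 = 9 teeth = 9/19 turn
Gear 0: 47 mod 12 = 11
Fraction = 11 / 12 = 11/12 (gcd(11,12)=1) = 11/12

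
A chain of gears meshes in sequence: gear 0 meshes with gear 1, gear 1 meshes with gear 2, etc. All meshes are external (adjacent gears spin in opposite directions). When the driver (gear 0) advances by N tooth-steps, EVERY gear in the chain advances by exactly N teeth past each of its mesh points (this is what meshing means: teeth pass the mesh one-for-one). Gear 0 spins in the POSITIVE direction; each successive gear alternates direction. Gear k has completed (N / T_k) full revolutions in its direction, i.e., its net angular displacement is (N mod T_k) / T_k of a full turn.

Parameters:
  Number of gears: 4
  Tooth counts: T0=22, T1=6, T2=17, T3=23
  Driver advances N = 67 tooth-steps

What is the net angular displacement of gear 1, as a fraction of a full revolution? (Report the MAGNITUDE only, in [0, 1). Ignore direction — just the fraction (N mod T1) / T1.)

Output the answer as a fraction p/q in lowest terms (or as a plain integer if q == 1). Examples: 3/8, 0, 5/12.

Answer: 1/6

Derivation:
Chain of 4 gears, tooth counts: [22, 6, 17, 23]
  gear 0: T0=22, direction=positive, advance = 67 mod 22 = 1 teeth = 1/22 turn
  gear 1: T1=6, direction=negative, advance = 67 mod 6 = 1 teeth = 1/6 turn
  gear 2: T2=17, direction=positive, advance = 67 mod 17 = 16 teeth = 16/17 turn
  gear 3: T3=23, direction=negative, advance = 67 mod 23 = 21 teeth = 21/23 turn
Gear 1: 67 mod 6 = 1
Fraction = 1 / 6 = 1/6 (gcd(1,6)=1) = 1/6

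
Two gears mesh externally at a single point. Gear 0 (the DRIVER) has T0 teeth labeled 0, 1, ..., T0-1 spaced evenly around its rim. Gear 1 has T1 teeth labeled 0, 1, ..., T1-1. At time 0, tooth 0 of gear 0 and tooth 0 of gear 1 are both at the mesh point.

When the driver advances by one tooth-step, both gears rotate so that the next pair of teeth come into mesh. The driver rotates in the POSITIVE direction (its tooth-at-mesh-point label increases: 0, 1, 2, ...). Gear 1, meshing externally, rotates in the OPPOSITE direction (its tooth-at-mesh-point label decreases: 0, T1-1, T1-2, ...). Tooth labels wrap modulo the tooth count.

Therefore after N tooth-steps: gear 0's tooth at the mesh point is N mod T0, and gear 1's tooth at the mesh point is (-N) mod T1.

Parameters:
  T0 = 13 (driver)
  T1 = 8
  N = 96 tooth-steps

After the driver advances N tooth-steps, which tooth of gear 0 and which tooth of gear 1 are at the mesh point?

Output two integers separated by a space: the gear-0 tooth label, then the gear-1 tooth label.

Answer: 5 0

Derivation:
Gear 0 (driver, T0=13): tooth at mesh = N mod T0
  96 = 7 * 13 + 5, so 96 mod 13 = 5
  gear 0 tooth = 5
Gear 1 (driven, T1=8): tooth at mesh = (-N) mod T1
  96 = 12 * 8 + 0, so 96 mod 8 = 0
  (-96) mod 8 = 0
Mesh after 96 steps: gear-0 tooth 5 meets gear-1 tooth 0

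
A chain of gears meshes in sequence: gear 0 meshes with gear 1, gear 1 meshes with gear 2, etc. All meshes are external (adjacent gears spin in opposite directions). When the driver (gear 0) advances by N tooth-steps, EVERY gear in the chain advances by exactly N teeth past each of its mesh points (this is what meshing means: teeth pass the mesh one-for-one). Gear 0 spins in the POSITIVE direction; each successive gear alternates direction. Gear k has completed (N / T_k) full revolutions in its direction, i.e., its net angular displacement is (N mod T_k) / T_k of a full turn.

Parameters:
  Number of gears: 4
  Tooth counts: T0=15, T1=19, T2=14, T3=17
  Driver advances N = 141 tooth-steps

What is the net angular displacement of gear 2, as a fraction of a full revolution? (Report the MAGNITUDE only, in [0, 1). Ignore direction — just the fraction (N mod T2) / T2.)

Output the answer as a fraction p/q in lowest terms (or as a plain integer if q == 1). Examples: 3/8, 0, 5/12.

Answer: 1/14

Derivation:
Chain of 4 gears, tooth counts: [15, 19, 14, 17]
  gear 0: T0=15, direction=positive, advance = 141 mod 15 = 6 teeth = 6/15 turn
  gear 1: T1=19, direction=negative, advance = 141 mod 19 = 8 teeth = 8/19 turn
  gear 2: T2=14, direction=positive, advance = 141 mod 14 = 1 teeth = 1/14 turn
  gear 3: T3=17, direction=negative, advance = 141 mod 17 = 5 teeth = 5/17 turn
Gear 2: 141 mod 14 = 1
Fraction = 1 / 14 = 1/14 (gcd(1,14)=1) = 1/14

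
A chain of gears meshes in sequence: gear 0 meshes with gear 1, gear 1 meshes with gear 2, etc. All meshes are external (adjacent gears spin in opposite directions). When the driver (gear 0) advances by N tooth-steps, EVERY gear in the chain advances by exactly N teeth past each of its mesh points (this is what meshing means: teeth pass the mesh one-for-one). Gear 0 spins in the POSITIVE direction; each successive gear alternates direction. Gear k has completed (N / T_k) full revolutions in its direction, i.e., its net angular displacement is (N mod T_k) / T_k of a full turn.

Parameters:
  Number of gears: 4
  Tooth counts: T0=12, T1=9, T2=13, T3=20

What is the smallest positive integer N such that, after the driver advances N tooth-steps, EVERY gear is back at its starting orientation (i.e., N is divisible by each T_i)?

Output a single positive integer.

Gear k returns to start when N is a multiple of T_k.
All gears at start simultaneously when N is a common multiple of [12, 9, 13, 20]; the smallest such N is lcm(12, 9, 13, 20).
Start: lcm = T0 = 12
Fold in T1=9: gcd(12, 9) = 3; lcm(12, 9) = 12 * 9 / 3 = 108 / 3 = 36
Fold in T2=13: gcd(36, 13) = 1; lcm(36, 13) = 36 * 13 / 1 = 468 / 1 = 468
Fold in T3=20: gcd(468, 20) = 4; lcm(468, 20) = 468 * 20 / 4 = 9360 / 4 = 2340
Full cycle length = 2340

Answer: 2340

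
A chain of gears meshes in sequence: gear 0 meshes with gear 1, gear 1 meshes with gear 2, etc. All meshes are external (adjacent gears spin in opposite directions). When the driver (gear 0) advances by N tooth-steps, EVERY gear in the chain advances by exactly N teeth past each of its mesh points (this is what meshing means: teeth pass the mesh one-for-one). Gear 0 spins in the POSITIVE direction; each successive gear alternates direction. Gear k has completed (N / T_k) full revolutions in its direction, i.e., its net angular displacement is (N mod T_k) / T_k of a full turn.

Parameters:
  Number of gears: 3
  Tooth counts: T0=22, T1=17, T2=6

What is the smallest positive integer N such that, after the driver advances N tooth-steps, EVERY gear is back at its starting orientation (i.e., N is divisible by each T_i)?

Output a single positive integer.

Gear k returns to start when N is a multiple of T_k.
All gears at start simultaneously when N is a common multiple of [22, 17, 6]; the smallest such N is lcm(22, 17, 6).
Start: lcm = T0 = 22
Fold in T1=17: gcd(22, 17) = 1; lcm(22, 17) = 22 * 17 / 1 = 374 / 1 = 374
Fold in T2=6: gcd(374, 6) = 2; lcm(374, 6) = 374 * 6 / 2 = 2244 / 2 = 1122
Full cycle length = 1122

Answer: 1122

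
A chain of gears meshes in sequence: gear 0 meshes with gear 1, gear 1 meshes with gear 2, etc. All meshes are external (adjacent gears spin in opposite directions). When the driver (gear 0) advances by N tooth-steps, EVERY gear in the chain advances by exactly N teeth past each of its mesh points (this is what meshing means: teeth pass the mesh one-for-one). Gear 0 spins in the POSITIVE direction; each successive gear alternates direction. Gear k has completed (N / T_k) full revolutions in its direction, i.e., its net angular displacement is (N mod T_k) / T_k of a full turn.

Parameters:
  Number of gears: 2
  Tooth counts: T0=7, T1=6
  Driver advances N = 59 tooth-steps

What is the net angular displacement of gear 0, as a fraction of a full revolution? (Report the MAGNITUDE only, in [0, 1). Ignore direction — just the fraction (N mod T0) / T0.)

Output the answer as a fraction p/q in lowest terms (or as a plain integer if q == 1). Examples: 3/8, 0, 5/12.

Answer: 3/7

Derivation:
Chain of 2 gears, tooth counts: [7, 6]
  gear 0: T0=7, direction=positive, advance = 59 mod 7 = 3 teeth = 3/7 turn
  gear 1: T1=6, direction=negative, advance = 59 mod 6 = 5 teeth = 5/6 turn
Gear 0: 59 mod 7 = 3
Fraction = 3 / 7 = 3/7 (gcd(3,7)=1) = 3/7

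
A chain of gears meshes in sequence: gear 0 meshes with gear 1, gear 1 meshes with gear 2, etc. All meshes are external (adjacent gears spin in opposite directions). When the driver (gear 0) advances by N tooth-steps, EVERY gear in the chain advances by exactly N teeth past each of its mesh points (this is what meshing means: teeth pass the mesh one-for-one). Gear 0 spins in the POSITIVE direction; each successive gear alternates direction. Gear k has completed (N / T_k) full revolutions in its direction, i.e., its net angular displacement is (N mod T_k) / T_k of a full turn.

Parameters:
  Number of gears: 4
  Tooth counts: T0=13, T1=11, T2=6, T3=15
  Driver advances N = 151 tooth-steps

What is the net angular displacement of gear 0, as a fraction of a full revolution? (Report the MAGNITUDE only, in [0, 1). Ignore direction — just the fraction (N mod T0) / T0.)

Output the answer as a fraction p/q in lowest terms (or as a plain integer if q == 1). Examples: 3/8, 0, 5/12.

Answer: 8/13

Derivation:
Chain of 4 gears, tooth counts: [13, 11, 6, 15]
  gear 0: T0=13, direction=positive, advance = 151 mod 13 = 8 teeth = 8/13 turn
  gear 1: T1=11, direction=negative, advance = 151 mod 11 = 8 teeth = 8/11 turn
  gear 2: T2=6, direction=positive, advance = 151 mod 6 = 1 teeth = 1/6 turn
  gear 3: T3=15, direction=negative, advance = 151 mod 15 = 1 teeth = 1/15 turn
Gear 0: 151 mod 13 = 8
Fraction = 8 / 13 = 8/13 (gcd(8,13)=1) = 8/13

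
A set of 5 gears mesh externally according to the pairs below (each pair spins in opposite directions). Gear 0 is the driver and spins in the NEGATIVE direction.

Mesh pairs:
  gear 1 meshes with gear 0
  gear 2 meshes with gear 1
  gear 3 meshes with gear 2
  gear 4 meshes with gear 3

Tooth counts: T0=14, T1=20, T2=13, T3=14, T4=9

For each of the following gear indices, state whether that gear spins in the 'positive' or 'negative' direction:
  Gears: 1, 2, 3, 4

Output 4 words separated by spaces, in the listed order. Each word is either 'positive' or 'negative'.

Answer: positive negative positive negative

Derivation:
Gear 0 (driver): negative (depth 0)
  gear 1: meshes with gear 0 -> depth 1 -> positive (opposite of gear 0)
  gear 2: meshes with gear 1 -> depth 2 -> negative (opposite of gear 1)
  gear 3: meshes with gear 2 -> depth 3 -> positive (opposite of gear 2)
  gear 4: meshes with gear 3 -> depth 4 -> negative (opposite of gear 3)
Queried indices 1, 2, 3, 4 -> positive, negative, positive, negative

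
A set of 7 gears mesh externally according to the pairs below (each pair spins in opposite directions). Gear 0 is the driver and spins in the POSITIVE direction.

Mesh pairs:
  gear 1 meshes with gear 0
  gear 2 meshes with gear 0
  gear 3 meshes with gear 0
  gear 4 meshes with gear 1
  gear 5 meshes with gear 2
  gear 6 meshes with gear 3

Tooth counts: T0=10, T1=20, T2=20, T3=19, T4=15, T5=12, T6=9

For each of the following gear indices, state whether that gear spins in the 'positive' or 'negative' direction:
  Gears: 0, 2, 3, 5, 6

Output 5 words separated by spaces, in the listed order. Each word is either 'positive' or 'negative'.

Gear 0 (driver): positive (depth 0)
  gear 1: meshes with gear 0 -> depth 1 -> negative (opposite of gear 0)
  gear 2: meshes with gear 0 -> depth 1 -> negative (opposite of gear 0)
  gear 3: meshes with gear 0 -> depth 1 -> negative (opposite of gear 0)
  gear 4: meshes with gear 1 -> depth 2 -> positive (opposite of gear 1)
  gear 5: meshes with gear 2 -> depth 2 -> positive (opposite of gear 2)
  gear 6: meshes with gear 3 -> depth 2 -> positive (opposite of gear 3)
Queried indices 0, 2, 3, 5, 6 -> positive, negative, negative, positive, positive

Answer: positive negative negative positive positive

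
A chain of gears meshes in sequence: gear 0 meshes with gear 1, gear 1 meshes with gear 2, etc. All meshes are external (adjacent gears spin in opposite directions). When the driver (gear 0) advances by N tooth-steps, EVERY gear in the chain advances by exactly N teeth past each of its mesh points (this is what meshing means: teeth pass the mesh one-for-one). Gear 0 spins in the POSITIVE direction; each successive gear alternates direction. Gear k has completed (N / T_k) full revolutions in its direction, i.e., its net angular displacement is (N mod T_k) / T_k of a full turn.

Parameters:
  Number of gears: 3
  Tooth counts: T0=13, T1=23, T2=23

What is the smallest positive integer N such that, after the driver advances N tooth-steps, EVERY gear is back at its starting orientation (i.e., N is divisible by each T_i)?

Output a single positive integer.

Gear k returns to start when N is a multiple of T_k.
All gears at start simultaneously when N is a common multiple of [13, 23, 23]; the smallest such N is lcm(13, 23, 23).
Start: lcm = T0 = 13
Fold in T1=23: gcd(13, 23) = 1; lcm(13, 23) = 13 * 23 / 1 = 299 / 1 = 299
Fold in T2=23: gcd(299, 23) = 23; lcm(299, 23) = 299 * 23 / 23 = 6877 / 23 = 299
Full cycle length = 299

Answer: 299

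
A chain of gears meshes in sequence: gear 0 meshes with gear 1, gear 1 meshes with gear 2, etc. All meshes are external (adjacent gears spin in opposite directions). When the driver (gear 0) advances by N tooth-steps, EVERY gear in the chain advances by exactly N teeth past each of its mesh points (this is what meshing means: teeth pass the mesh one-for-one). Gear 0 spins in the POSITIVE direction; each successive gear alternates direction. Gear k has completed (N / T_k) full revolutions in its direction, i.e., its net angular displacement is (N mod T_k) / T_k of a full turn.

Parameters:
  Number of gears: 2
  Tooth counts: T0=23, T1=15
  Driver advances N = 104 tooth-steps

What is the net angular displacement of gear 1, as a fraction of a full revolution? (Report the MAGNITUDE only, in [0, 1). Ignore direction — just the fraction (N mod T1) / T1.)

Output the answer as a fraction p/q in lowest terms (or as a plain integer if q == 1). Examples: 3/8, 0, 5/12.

Answer: 14/15

Derivation:
Chain of 2 gears, tooth counts: [23, 15]
  gear 0: T0=23, direction=positive, advance = 104 mod 23 = 12 teeth = 12/23 turn
  gear 1: T1=15, direction=negative, advance = 104 mod 15 = 14 teeth = 14/15 turn
Gear 1: 104 mod 15 = 14
Fraction = 14 / 15 = 14/15 (gcd(14,15)=1) = 14/15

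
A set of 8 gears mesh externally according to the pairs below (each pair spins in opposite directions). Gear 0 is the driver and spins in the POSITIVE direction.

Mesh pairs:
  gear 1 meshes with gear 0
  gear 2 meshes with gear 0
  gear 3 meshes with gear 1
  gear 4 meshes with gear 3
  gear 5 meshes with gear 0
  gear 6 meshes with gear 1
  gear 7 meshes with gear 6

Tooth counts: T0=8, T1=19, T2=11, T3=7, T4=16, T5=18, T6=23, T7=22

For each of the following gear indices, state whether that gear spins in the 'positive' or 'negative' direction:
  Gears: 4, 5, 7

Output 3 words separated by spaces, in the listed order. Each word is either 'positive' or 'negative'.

Gear 0 (driver): positive (depth 0)
  gear 1: meshes with gear 0 -> depth 1 -> negative (opposite of gear 0)
  gear 2: meshes with gear 0 -> depth 1 -> negative (opposite of gear 0)
  gear 3: meshes with gear 1 -> depth 2 -> positive (opposite of gear 1)
  gear 4: meshes with gear 3 -> depth 3 -> negative (opposite of gear 3)
  gear 5: meshes with gear 0 -> depth 1 -> negative (opposite of gear 0)
  gear 6: meshes with gear 1 -> depth 2 -> positive (opposite of gear 1)
  gear 7: meshes with gear 6 -> depth 3 -> negative (opposite of gear 6)
Queried indices 4, 5, 7 -> negative, negative, negative

Answer: negative negative negative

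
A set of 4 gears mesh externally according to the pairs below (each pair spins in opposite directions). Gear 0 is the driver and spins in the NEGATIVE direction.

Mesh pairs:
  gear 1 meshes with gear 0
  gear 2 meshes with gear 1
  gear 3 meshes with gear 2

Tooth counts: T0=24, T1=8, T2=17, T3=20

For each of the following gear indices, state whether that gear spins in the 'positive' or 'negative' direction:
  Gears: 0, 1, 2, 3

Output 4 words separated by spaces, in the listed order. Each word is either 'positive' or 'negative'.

Gear 0 (driver): negative (depth 0)
  gear 1: meshes with gear 0 -> depth 1 -> positive (opposite of gear 0)
  gear 2: meshes with gear 1 -> depth 2 -> negative (opposite of gear 1)
  gear 3: meshes with gear 2 -> depth 3 -> positive (opposite of gear 2)
Queried indices 0, 1, 2, 3 -> negative, positive, negative, positive

Answer: negative positive negative positive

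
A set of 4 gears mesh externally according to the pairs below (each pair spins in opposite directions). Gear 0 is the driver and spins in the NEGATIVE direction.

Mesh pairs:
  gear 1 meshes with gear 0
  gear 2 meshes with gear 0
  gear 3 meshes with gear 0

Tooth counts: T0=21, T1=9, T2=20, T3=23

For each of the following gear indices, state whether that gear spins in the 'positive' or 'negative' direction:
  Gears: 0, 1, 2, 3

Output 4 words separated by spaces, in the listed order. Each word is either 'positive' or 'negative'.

Answer: negative positive positive positive

Derivation:
Gear 0 (driver): negative (depth 0)
  gear 1: meshes with gear 0 -> depth 1 -> positive (opposite of gear 0)
  gear 2: meshes with gear 0 -> depth 1 -> positive (opposite of gear 0)
  gear 3: meshes with gear 0 -> depth 1 -> positive (opposite of gear 0)
Queried indices 0, 1, 2, 3 -> negative, positive, positive, positive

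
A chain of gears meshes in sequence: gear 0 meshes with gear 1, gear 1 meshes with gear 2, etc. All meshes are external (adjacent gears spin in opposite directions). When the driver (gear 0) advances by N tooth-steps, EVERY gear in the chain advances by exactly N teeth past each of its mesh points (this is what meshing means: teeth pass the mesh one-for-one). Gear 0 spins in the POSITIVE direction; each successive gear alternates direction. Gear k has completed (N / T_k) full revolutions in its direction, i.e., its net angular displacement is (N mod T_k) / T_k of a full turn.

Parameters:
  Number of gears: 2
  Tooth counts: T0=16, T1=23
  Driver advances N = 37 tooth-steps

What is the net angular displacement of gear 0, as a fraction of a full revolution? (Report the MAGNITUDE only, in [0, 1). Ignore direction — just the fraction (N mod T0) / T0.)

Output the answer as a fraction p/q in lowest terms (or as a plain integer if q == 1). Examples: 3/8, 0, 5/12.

Chain of 2 gears, tooth counts: [16, 23]
  gear 0: T0=16, direction=positive, advance = 37 mod 16 = 5 teeth = 5/16 turn
  gear 1: T1=23, direction=negative, advance = 37 mod 23 = 14 teeth = 14/23 turn
Gear 0: 37 mod 16 = 5
Fraction = 5 / 16 = 5/16 (gcd(5,16)=1) = 5/16

Answer: 5/16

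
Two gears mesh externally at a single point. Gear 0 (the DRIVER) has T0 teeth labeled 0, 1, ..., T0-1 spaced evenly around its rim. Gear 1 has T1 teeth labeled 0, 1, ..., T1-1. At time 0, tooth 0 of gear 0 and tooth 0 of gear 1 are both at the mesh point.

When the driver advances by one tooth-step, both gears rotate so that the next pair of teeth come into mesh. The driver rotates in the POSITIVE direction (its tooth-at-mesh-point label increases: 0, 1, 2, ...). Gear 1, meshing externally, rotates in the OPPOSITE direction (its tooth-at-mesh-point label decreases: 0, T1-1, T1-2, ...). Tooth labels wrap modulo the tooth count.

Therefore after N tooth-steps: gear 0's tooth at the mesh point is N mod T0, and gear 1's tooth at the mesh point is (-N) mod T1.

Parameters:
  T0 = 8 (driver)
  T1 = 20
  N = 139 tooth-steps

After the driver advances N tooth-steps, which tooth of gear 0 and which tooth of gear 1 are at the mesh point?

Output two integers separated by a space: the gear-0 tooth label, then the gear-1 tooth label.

Gear 0 (driver, T0=8): tooth at mesh = N mod T0
  139 = 17 * 8 + 3, so 139 mod 8 = 3
  gear 0 tooth = 3
Gear 1 (driven, T1=20): tooth at mesh = (-N) mod T1
  139 = 6 * 20 + 19, so 139 mod 20 = 19
  (-139) mod 20 = (-19) mod 20 = 20 - 19 = 1
Mesh after 139 steps: gear-0 tooth 3 meets gear-1 tooth 1

Answer: 3 1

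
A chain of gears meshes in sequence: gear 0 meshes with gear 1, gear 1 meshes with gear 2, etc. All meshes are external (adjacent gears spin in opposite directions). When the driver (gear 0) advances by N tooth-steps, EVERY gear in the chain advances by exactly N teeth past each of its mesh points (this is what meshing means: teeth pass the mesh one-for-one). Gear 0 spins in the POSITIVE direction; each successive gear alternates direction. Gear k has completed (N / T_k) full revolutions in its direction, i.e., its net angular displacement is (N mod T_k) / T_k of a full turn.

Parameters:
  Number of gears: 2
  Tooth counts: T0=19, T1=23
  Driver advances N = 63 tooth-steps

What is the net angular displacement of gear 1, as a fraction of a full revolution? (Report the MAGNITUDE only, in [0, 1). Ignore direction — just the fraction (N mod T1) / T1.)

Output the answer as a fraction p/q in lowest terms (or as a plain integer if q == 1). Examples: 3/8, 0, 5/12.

Answer: 17/23

Derivation:
Chain of 2 gears, tooth counts: [19, 23]
  gear 0: T0=19, direction=positive, advance = 63 mod 19 = 6 teeth = 6/19 turn
  gear 1: T1=23, direction=negative, advance = 63 mod 23 = 17 teeth = 17/23 turn
Gear 1: 63 mod 23 = 17
Fraction = 17 / 23 = 17/23 (gcd(17,23)=1) = 17/23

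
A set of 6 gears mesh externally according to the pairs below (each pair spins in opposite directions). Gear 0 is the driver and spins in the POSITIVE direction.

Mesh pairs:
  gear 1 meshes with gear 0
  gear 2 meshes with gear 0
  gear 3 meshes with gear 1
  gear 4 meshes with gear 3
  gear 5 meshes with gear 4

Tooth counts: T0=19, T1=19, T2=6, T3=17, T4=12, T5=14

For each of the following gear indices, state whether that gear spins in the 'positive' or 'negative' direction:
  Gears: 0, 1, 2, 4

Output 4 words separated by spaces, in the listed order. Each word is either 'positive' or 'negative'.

Answer: positive negative negative negative

Derivation:
Gear 0 (driver): positive (depth 0)
  gear 1: meshes with gear 0 -> depth 1 -> negative (opposite of gear 0)
  gear 2: meshes with gear 0 -> depth 1 -> negative (opposite of gear 0)
  gear 3: meshes with gear 1 -> depth 2 -> positive (opposite of gear 1)
  gear 4: meshes with gear 3 -> depth 3 -> negative (opposite of gear 3)
  gear 5: meshes with gear 4 -> depth 4 -> positive (opposite of gear 4)
Queried indices 0, 1, 2, 4 -> positive, negative, negative, negative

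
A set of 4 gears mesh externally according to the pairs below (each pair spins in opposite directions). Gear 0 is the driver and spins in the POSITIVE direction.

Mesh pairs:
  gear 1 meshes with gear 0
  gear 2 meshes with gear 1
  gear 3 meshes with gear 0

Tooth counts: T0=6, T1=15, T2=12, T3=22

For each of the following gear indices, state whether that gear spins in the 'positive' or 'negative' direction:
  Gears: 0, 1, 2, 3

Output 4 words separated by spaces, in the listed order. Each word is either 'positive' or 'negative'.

Answer: positive negative positive negative

Derivation:
Gear 0 (driver): positive (depth 0)
  gear 1: meshes with gear 0 -> depth 1 -> negative (opposite of gear 0)
  gear 2: meshes with gear 1 -> depth 2 -> positive (opposite of gear 1)
  gear 3: meshes with gear 0 -> depth 1 -> negative (opposite of gear 0)
Queried indices 0, 1, 2, 3 -> positive, negative, positive, negative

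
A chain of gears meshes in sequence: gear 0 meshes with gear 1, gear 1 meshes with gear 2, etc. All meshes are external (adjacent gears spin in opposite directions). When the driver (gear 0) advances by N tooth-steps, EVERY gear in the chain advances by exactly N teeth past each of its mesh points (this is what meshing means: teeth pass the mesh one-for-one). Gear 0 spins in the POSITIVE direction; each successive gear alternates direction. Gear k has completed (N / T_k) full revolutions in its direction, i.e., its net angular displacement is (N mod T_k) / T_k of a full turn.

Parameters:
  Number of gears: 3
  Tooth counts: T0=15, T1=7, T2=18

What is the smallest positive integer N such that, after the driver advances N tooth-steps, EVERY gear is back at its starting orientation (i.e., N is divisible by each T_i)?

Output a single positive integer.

Answer: 630

Derivation:
Gear k returns to start when N is a multiple of T_k.
All gears at start simultaneously when N is a common multiple of [15, 7, 18]; the smallest such N is lcm(15, 7, 18).
Start: lcm = T0 = 15
Fold in T1=7: gcd(15, 7) = 1; lcm(15, 7) = 15 * 7 / 1 = 105 / 1 = 105
Fold in T2=18: gcd(105, 18) = 3; lcm(105, 18) = 105 * 18 / 3 = 1890 / 3 = 630
Full cycle length = 630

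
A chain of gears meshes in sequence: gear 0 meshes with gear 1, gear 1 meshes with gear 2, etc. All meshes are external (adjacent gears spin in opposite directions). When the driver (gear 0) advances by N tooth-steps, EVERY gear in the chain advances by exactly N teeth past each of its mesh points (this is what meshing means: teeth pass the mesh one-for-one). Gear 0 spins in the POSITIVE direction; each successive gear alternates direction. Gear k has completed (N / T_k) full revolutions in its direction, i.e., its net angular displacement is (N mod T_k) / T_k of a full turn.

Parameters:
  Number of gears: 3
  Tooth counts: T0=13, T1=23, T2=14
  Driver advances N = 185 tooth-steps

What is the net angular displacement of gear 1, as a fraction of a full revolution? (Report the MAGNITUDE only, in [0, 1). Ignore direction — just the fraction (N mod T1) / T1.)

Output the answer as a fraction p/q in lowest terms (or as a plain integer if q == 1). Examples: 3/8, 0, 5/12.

Answer: 1/23

Derivation:
Chain of 3 gears, tooth counts: [13, 23, 14]
  gear 0: T0=13, direction=positive, advance = 185 mod 13 = 3 teeth = 3/13 turn
  gear 1: T1=23, direction=negative, advance = 185 mod 23 = 1 teeth = 1/23 turn
  gear 2: T2=14, direction=positive, advance = 185 mod 14 = 3 teeth = 3/14 turn
Gear 1: 185 mod 23 = 1
Fraction = 1 / 23 = 1/23 (gcd(1,23)=1) = 1/23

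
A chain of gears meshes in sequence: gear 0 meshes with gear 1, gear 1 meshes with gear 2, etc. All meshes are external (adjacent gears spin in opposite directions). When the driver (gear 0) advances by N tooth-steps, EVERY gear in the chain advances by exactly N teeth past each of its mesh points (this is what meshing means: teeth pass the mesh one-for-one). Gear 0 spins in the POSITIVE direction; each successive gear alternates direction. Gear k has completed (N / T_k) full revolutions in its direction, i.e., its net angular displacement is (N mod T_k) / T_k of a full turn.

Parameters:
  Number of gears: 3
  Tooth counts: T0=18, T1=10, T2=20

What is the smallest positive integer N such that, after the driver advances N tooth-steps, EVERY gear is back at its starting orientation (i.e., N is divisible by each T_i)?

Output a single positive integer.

Gear k returns to start when N is a multiple of T_k.
All gears at start simultaneously when N is a common multiple of [18, 10, 20]; the smallest such N is lcm(18, 10, 20).
Start: lcm = T0 = 18
Fold in T1=10: gcd(18, 10) = 2; lcm(18, 10) = 18 * 10 / 2 = 180 / 2 = 90
Fold in T2=20: gcd(90, 20) = 10; lcm(90, 20) = 90 * 20 / 10 = 1800 / 10 = 180
Full cycle length = 180

Answer: 180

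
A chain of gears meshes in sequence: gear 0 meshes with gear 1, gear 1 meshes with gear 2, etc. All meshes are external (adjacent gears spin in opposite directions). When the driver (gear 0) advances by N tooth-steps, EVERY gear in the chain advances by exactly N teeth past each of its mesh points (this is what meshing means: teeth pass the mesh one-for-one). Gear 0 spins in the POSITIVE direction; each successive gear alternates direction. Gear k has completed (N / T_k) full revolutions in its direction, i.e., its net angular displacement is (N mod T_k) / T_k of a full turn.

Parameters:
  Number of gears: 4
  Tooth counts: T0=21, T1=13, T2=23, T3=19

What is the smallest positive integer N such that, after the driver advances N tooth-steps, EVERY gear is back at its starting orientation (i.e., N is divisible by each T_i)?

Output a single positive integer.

Answer: 119301

Derivation:
Gear k returns to start when N is a multiple of T_k.
All gears at start simultaneously when N is a common multiple of [21, 13, 23, 19]; the smallest such N is lcm(21, 13, 23, 19).
Start: lcm = T0 = 21
Fold in T1=13: gcd(21, 13) = 1; lcm(21, 13) = 21 * 13 / 1 = 273 / 1 = 273
Fold in T2=23: gcd(273, 23) = 1; lcm(273, 23) = 273 * 23 / 1 = 6279 / 1 = 6279
Fold in T3=19: gcd(6279, 19) = 1; lcm(6279, 19) = 6279 * 19 / 1 = 119301 / 1 = 119301
Full cycle length = 119301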